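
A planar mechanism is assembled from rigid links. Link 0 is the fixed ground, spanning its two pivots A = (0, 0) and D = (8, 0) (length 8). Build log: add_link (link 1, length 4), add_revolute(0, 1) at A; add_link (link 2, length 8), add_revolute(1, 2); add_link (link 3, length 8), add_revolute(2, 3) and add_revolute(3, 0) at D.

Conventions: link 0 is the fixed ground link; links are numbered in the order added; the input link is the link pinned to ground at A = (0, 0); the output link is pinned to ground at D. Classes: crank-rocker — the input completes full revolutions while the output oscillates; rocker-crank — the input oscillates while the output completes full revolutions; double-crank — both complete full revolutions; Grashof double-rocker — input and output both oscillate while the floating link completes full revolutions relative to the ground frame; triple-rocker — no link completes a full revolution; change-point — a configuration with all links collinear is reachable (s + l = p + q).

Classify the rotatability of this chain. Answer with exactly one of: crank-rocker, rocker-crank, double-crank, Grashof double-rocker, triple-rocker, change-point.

lengths: ground=8, input=4, coupler=8, output=8
sorted: s=4 (shortest), l=8 (longest), p+q=16
s + l = 12 vs p + q = 16
s + l < p + q (Grashof) with shortest = input link → crank-rocker

crank-rocker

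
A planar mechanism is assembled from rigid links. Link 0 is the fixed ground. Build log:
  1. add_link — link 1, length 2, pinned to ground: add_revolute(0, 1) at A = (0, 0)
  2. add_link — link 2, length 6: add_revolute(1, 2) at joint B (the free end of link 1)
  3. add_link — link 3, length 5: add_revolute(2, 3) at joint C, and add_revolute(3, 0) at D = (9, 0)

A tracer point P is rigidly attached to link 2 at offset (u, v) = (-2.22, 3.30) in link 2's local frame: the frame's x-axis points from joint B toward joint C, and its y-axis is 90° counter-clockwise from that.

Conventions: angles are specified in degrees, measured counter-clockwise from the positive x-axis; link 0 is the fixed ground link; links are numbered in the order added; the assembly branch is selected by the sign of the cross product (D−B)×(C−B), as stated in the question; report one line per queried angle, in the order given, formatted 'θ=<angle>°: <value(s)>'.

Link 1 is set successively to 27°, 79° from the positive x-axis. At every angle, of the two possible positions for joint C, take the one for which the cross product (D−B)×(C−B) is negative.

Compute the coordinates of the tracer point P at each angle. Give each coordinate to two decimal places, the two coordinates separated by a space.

A=(0,0), D=(9.00,0)
θ=27°: B = A + 2.00·(cos27°, sin27°) = (1.7820, 0.9080)
θ=27°: |BD| = 7.2749
θ=27°: circle(B,6.00) ∩ circle(D,5.00): a=4.3935, h=4.0863
θ=27°:   candidates: C₊=(6.6511,4.4139) cross=29.727; C₋=(5.6311,-3.6947) cross=-29.727
θ=27°:   branch - wants cross < 0 → take C=(5.6311,-3.6947) (cross=-29.727)
θ=27°: ex = (C−B)/|BC| = (0.6415,-0.7671); ey = (0.7671,0.6415)
θ=27°: P = B + -2.22·ex + 3.30·ey = (2.8893,4.7280)
θ=79°: B = A + 2.00·(cos79°, sin79°) = (0.3816, 1.9633)
θ=79°: |BD| = 8.8392
θ=79°: circle(B,6.00) ∩ circle(D,5.00): a=5.0418, h=3.2527
θ=79°:   candidates: C₊=(6.0200,4.0149) cross=28.751; C₋=(4.5750,-2.3280) cross=-28.751
θ=79°:   branch - wants cross < 0 → take C=(4.5750,-2.3280) (cross=-28.751)
θ=79°: ex = (C−B)/|BC| = (0.6989,-0.7152); ey = (0.7152,0.6989)
θ=79°: P = B + -2.22·ex + 3.30·ey = (1.1903,5.8574)

θ=27°: 2.89 4.73
θ=79°: 1.19 5.86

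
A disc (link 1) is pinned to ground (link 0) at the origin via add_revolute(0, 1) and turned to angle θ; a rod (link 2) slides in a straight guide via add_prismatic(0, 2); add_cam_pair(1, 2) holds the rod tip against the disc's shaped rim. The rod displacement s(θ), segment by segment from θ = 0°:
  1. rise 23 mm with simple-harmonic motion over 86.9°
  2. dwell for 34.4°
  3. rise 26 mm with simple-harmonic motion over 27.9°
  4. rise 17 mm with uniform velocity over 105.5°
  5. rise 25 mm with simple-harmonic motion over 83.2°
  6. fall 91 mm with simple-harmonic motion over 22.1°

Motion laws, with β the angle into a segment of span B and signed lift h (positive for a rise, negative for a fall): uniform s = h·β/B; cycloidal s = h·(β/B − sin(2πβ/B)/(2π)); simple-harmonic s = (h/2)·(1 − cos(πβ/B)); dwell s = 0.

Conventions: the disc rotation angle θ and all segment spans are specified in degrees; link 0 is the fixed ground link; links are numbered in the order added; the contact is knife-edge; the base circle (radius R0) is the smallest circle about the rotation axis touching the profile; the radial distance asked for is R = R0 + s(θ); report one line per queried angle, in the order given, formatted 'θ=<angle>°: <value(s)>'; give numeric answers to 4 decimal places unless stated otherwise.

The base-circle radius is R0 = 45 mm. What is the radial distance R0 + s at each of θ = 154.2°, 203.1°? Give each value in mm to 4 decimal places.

segment 1 (0° to 86.9°, simple-harmonic, h = 23) is passed completely: s = 0.0000 + (23) = 23.0000
segment 2 (86.9° to 121.3°, dwell): s unchanged at 23.0000
segment 3 (121.3° to 149.2°, simple-harmonic, h = 26) is passed completely: s = 23.0000 + (26) = 49.0000
θ = 154.2° falls in segment 4 (149.2° to 254.7°, uniform, h = 17): β = 154.2 − 149.2 = 5°, B = 105.5°; Δs = 17·5/105.5 = 0.8057; s = 49.0000 + 0.8057 = 49.8057
θ = 203.1° falls in segment 4 (149.2° to 254.7°, uniform, h = 17): β = 203.1 − 149.2 = 53.9°, B = 105.5°; Δs = 17·53.9/105.5 = 8.6853; s = 49.0000 + 8.6853 = 57.6853
θ=154.2°: R = R0 + s = 45 + 49.8057 = 94.8057
θ=203.1°: R = R0 + s = 45 + 57.6853 = 102.6853

θ=154.2°: 94.8057
θ=203.1°: 102.6853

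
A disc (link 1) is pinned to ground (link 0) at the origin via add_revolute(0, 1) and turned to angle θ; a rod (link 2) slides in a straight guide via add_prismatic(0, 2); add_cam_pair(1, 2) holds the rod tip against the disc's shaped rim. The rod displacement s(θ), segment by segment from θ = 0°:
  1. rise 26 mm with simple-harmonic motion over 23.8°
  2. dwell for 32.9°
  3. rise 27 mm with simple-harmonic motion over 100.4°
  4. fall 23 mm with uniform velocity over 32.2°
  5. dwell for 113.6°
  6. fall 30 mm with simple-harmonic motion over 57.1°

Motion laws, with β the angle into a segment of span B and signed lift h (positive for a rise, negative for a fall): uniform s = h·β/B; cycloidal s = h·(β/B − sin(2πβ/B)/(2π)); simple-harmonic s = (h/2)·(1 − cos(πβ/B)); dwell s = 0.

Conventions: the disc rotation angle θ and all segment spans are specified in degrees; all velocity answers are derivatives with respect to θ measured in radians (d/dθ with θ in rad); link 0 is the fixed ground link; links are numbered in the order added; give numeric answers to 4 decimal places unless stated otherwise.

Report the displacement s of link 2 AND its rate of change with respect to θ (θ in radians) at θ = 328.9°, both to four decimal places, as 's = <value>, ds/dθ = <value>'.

segment 1 (0° to 23.8°, simple-harmonic, h = 26) is passed completely: s = 0.0000 + (26) = 26.0000
segment 2 (23.8° to 56.7°, dwell): s unchanged at 26.0000
segment 3 (56.7° to 157.1°, simple-harmonic, h = 27) is passed completely: s = 26.0000 + (27) = 53.0000
segment 4 (157.1° to 189.3°, uniform, h = -23) is passed completely: s = 53.0000 + (-23) = 30.0000
segment 5 (189.3° to 302.9°, dwell): s unchanged at 30.0000
θ = 328.9° falls in segment 6 (302.9° to 360°, simple-harmonic, h = -30): β = 328.9 − 302.9 = 26°, B = 57.1°; Δs = -30/2·(1 − cos(π·0.4553)) = -12.9024; s = 30.0000 − 12.9024 = 17.0976
velocity in seg [302.9°–360°] (simple-harmonic), θ in radians: β = 26° = 0.4538 rad, B = 57.1° = 0.9966 rad; ds/dθ = (πh/(2B)) sin(πβ/B) = (π·(-30)/(2·0.9966)) sin(π·0.4553) = -46.820849 mm/rad

s = 17.0976, ds/dθ = -46.8208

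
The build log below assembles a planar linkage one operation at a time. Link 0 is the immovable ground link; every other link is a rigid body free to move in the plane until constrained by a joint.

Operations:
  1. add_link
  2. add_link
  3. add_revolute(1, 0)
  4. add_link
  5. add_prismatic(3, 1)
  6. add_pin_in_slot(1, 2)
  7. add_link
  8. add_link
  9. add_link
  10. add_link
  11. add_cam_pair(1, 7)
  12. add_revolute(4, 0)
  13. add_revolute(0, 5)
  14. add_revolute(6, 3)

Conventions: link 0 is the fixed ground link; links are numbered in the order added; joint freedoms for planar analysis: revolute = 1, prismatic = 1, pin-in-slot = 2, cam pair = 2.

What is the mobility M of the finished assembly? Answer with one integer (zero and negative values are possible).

(L,J1,J2)=(1,0,0); link0 fixed
link1: (2,0,0)
link2: (3,0,0)
R 1-0 [J1]: (3,1,0)
link3: (4,1,0)
P 3-1 [J1]: (4,2,0)
PS 1-2 [J2]: (4,2,1)
link4: (5,2,1)
link5: (6,2,1)
link6: (7,2,1)
link7: (8,2,1)
C 1-7 [J2]: (8,2,2)
R 4-0 [J1]: (8,3,2)
R 0-5 [J1]: (8,4,2)
R 6-3 [J1]: (8,5,2)
Grübler: 3·7 − 2·5 − 2 = 9

M = 9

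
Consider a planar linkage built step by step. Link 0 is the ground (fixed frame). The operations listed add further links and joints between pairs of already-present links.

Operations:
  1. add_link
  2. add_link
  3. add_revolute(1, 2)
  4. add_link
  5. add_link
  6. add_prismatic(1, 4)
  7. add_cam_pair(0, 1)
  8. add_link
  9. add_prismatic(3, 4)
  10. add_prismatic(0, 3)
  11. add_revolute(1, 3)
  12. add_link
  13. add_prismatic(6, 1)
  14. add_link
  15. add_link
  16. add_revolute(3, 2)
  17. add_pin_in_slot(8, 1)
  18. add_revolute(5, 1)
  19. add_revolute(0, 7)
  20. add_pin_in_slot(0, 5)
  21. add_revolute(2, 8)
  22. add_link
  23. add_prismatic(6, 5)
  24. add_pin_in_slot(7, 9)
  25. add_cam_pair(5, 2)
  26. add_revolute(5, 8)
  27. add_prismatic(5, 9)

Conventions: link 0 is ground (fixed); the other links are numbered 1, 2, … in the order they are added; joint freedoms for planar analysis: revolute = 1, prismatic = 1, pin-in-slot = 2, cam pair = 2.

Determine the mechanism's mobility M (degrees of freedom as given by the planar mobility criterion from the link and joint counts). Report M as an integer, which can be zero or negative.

(L,J1,J2)=(1,0,0); link0 fixed
link1: (2,0,0)
link2: (3,0,0)
R 1-2 [J1]: (3,1,0)
link3: (4,1,0)
link4: (5,1,0)
P 1-4 [J1]: (5,2,0)
C 0-1 [J2]: (5,2,1)
link5: (6,2,1)
P 3-4 [J1]: (6,3,1)
P 0-3 [J1]: (6,4,1)
R 1-3 [J1]: (6,5,1)
link6: (7,5,1)
P 6-1 [J1]: (7,6,1)
link7: (8,6,1)
link8: (9,6,1)
R 3-2 [J1]: (9,7,1)
PS 8-1 [J2]: (9,7,2)
R 5-1 [J1]: (9,8,2)
R 0-7 [J1]: (9,9,2)
PS 0-5 [J2]: (9,9,3)
R 2-8 [J1]: (9,10,3)
link9: (10,10,3)
P 6-5 [J1]: (10,11,3)
PS 7-9 [J2]: (10,11,4)
C 5-2 [J2]: (10,11,5)
R 5-8 [J1]: (10,12,5)
P 5-9 [J1]: (10,13,5)
Grübler: 3·9 − 2·13 − 5 = -4

M = -4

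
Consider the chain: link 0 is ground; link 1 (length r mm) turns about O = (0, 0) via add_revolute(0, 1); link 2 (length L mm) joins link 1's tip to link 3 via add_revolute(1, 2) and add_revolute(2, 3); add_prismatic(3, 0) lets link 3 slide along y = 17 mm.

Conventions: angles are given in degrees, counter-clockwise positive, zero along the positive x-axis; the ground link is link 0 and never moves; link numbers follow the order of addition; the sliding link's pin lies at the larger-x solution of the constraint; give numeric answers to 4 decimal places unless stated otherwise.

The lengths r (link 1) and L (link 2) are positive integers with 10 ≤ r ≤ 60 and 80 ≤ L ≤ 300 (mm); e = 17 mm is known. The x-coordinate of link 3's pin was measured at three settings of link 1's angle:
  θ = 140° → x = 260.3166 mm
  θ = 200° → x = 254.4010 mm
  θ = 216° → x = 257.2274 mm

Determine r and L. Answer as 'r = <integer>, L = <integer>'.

constraint per measurement: (x − r cos θ)² + (r sin θ − e)² = L²
subtracting the θ₁ and θ₂ equations cancels the r² and L² terms:
r = (x₁² − x₂²) / (2[(x₁cos θ₁ + e sin θ₁) − (x₂cos θ₂ + e sin θ₂)]) = 27.0000 → r = 27
L² = (x₁ − r cos θ₁)² + (r sin θ₁ − e)² = 78961.0138 → L = 281.0000 → L = 281
check at θ₃=216°: x = 257.2274 (printed 257.2274) ✓

r = 27, L = 281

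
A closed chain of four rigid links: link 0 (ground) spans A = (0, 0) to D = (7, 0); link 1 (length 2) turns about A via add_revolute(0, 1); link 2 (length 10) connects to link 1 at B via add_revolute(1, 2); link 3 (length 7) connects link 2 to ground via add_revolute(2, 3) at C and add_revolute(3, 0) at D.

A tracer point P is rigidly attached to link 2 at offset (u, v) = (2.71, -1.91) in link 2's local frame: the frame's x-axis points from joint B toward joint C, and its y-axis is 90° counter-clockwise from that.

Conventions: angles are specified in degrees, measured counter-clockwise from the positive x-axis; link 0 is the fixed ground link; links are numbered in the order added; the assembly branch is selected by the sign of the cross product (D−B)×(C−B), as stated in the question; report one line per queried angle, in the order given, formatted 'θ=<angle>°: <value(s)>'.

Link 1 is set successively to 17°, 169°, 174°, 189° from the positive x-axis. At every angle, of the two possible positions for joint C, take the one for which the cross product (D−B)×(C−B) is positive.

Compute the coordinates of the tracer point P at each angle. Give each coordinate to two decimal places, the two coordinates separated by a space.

A=(0,0), D=(7.00,0)
θ=17°: B = A + 2.00·(cos17°, sin17°) = (1.9126, 0.5847)
θ=17°: |BD| = 5.1209
θ=17°: circle(B,10.00) ∩ circle(D,7.00): a=7.5401, h=6.5687
θ=17°:   candidates: C₊=(10.1534,6.2495) cross=33.637; C₋=(8.6533,-6.8020) cross=-33.637
θ=17°:   branch + wants cross > 0 → take C=(10.1534,6.2495) (cross=33.637)
θ=17°: ex = (C−B)/|BC| = (0.8241,0.5665); ey = (-0.5665,0.8241)
θ=17°: P = B + 2.71·ex + -1.91·ey = (5.2278,0.5459)
θ=169°: B = A + 2.00·(cos169°, sin169°) = (-1.9633, 0.3816)
θ=169°: |BD| = 8.9714
θ=169°: circle(B,10.00) ∩ circle(D,7.00): a=7.3281, h=6.8044
θ=169°:   candidates: C₊=(5.6476,6.8681) cross=61.045; C₋=(5.0687,-6.7283) cross=-61.045
θ=169°:   branch + wants cross > 0 → take C=(5.6476,6.8681) (cross=61.045)
θ=169°: ex = (C−B)/|BC| = (0.7611,0.6487); ey = (-0.6487,0.7611)
θ=169°: P = B + 2.71·ex + -1.91·ey = (1.3382,0.6858)
θ=174°: B = A + 2.00·(cos174°, sin174°) = (-1.9890, 0.2091)
θ=174°: |BD| = 8.9915
θ=174°: circle(B,10.00) ∩ circle(D,7.00): a=7.3318, h=6.8004
θ=174°:   candidates: C₊=(5.4988,6.8371) cross=61.146; C₋=(5.1826,-6.7600) cross=-61.146
θ=174°:   branch + wants cross > 0 → take C=(5.4988,6.8371) (cross=61.146)
θ=174°: ex = (C−B)/|BC| = (0.7488,0.6628); ey = (-0.6628,0.7488)
θ=174°: P = B + 2.71·ex + -1.91·ey = (1.3061,0.5751)
θ=189°: B = A + 2.00·(cos189°, sin189°) = (-1.9754, -0.3129)
θ=189°: |BD| = 8.9808
θ=189°: circle(B,10.00) ∩ circle(D,7.00): a=7.3298, h=6.8025
θ=189°:   candidates: C₊=(5.1130,6.7409) cross=61.092; C₋=(5.5870,-6.8559) cross=-61.092
θ=189°:   branch + wants cross > 0 → take C=(5.1130,6.7409) (cross=61.092)
θ=189°: ex = (C−B)/|BC| = (0.7088,0.7054); ey = (-0.7054,0.7088)
θ=189°: P = B + 2.71·ex + -1.91·ey = (1.2928,0.2448)

θ=17°: 5.23 0.55
θ=169°: 1.34 0.69
θ=174°: 1.31 0.58
θ=189°: 1.29 0.24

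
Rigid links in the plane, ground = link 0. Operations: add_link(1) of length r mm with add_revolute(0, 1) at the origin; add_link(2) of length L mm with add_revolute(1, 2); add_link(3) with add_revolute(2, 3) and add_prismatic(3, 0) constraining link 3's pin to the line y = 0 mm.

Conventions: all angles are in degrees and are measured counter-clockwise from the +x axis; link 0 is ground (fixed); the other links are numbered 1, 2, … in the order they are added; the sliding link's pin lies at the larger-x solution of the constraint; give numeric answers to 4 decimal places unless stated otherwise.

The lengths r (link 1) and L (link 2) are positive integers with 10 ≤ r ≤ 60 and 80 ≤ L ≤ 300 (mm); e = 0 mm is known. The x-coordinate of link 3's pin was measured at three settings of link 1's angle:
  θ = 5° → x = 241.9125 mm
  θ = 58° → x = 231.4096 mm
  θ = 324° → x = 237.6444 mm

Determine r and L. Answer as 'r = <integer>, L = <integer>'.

constraint per measurement: (x − r cos θ)² + (r sin θ − e)² = L²
subtracting the θ₁ and θ₂ equations cancels the r² and L² terms:
r = (x₁² − x₂²) / (2[(x₁cos θ₁ + e sin θ₁) − (x₂cos θ₂ + e sin θ₂)]) = 20.9999 → r = 21
L² = (x₁ − r cos θ₁)² + (r sin θ₁ − e)² = 48840.9958 → L = 221.0000 → L = 221
check at θ₃=324°: x = 237.6444 (printed 237.6444) ✓

r = 21, L = 221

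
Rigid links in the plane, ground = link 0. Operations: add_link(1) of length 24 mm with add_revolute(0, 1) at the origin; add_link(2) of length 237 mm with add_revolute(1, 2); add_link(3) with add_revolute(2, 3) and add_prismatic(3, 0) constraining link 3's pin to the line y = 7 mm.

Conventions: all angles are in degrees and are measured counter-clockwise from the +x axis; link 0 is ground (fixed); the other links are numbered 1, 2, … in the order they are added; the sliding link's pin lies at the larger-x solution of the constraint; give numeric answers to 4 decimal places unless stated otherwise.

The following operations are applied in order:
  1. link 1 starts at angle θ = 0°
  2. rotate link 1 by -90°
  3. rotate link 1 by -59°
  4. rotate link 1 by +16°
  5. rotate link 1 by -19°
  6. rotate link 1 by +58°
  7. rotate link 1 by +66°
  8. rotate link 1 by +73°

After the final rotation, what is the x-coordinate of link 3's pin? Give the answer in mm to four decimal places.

geometry: r = 24 mm, L = 237 mm, e = 7 mm; θ starts at 0°
rotate link 1 by -90°: θ ← 0° -90° = -90°
rotate link 1 by -59°: θ ← -90° -59° = -149°
rotate link 1 by +16°: θ ← -149° +16° = -133°
rotate link 1 by -19°: θ ← -133° -19° = -152°
rotate link 1 by +58°: θ ← -152° +58° = -94°
rotate link 1 by +66°: θ ← -94° +66° = -28°
rotate link 1 by +73°: θ ← -28° +73° = 45°
crank pin P = (r cos θ, r sin θ) = (16.970563, 16.970563)
h = r sin θ − e = 16.970563 − 7 = 9.970563
x = r cos θ + √(L² − h²) = 16.970563 + 236.790177 = 253.760740

253.7607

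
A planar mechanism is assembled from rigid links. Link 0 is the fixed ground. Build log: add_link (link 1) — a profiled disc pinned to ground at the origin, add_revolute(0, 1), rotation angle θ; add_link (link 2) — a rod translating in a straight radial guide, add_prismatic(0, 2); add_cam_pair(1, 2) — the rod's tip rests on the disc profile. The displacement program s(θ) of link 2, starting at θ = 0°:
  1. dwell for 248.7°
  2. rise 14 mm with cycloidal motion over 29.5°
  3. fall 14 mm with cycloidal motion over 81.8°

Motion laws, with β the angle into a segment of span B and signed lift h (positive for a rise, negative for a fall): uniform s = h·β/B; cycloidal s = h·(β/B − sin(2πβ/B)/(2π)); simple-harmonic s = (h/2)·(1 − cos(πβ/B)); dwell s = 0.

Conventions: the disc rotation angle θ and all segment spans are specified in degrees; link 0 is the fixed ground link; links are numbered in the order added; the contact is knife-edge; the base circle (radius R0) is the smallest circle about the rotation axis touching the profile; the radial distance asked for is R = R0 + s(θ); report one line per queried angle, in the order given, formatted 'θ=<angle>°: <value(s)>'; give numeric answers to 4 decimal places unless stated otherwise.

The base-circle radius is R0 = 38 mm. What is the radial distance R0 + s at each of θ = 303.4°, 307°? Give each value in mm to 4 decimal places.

seg 1 [0°–248.7°] dwell: s stays 0.0000
seg 2 [248.7°–278.2°] cycloidal, h=14: full span → s += 14 → s = 14.0000
seg 3 [278.2°–360°] cycloidal, h=-14: θ=303.4° here. β=25.2, B=81.8. -14·(0.3081 − sin(2π·0.3081)/(2π)) = -2.2315 → s = 11.7685
seg 3 [278.2°–360°] cycloidal, h=-14: θ=307° here. β=28.8, B=81.8. -14·(0.3521 − sin(2π·0.3521)/(2π)) = -3.1437 → s = 10.8563
θ=303.4°: R = R0 + s = 38 + 11.7685 = 49.7685
θ=307°: R = R0 + s = 38 + 10.8563 = 48.8563

θ=303.4°: 49.7685
θ=307°: 48.8563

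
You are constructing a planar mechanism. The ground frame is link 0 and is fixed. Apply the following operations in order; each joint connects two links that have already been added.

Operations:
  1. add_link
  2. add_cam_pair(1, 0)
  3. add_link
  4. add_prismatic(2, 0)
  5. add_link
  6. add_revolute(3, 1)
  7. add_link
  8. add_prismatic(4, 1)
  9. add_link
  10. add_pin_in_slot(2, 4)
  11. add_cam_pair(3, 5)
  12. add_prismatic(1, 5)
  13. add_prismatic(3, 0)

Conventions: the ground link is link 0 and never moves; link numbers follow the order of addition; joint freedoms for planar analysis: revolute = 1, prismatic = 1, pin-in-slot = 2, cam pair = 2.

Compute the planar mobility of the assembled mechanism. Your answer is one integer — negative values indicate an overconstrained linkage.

ground; <1,0,0>
#1 <2,0,0>
C:1↔0 J2 <2,0,1>
#2 <3,0,1>
P:2↔0 J1 <3,1,1>
#3 <4,1,1>
R:3↔1 J1 <4,2,1>
#4 <5,2,1>
P:4↔1 J1 <5,3,1>
#5 <6,3,1>
PS:2↔4 J2 <6,3,2>
C:3↔5 J2 <6,3,3>
P:1↔5 J1 <6,4,3>
P:3↔0 J1 <6,5,3>
3×5 − 2×5 − 1×3 = 2

M = 2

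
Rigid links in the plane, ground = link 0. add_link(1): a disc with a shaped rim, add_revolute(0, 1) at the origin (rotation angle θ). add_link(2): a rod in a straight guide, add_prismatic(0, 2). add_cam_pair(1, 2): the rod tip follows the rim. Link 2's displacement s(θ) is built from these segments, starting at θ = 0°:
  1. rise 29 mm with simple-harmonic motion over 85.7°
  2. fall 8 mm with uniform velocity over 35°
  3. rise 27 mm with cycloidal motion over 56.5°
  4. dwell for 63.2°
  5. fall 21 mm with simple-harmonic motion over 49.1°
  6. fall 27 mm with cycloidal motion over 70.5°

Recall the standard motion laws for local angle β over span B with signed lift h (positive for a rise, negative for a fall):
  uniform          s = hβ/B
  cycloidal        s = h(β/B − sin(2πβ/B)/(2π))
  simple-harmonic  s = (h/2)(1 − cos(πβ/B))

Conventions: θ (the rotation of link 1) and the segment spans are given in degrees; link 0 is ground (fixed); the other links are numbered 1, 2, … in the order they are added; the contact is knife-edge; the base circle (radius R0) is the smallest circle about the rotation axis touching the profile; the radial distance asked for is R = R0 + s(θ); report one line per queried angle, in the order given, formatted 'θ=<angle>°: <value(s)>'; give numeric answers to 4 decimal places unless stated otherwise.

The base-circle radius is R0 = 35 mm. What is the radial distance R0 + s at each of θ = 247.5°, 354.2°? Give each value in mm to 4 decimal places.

segment 1 (0° to 85.7°, simple-harmonic, h = 29) is passed completely: s = 0.0000 + (29) = 29.0000
segment 2 (85.7° to 120.7°, uniform, h = -8) is passed completely: s = 29.0000 + (-8) = 21.0000
segment 3 (120.7° to 177.2°, cycloidal, h = 27) is passed completely: s = 21.0000 + (27) = 48.0000
segment 4 (177.2° to 240.4°, dwell): s unchanged at 48.0000
θ = 247.5° falls in segment 5 (240.4° to 289.5°, simple-harmonic, h = -21): β = 247.5 − 240.4 = 7.1°, B = 49.1°; Δs = -21/2·(1 − cos(π·0.1446)) = -1.0650; s = 48.0000 − 1.0650 = 46.9350
segment 5 (240.4° to 289.5°, simple-harmonic, h = -21) is passed completely: s = 48.0000 + (-21) = 27.0000
θ = 354.2° falls in segment 6 (289.5° to 360°, cycloidal, h = -27): β = 354.2 − 289.5 = 64.7°, B = 70.5°; Δs = -27·(0.9177 − sin(2π·0.9177)/(2π)) = -26.9024; s = 27.0000 − 26.9024 = 0.0976
θ=247.5°: R = R0 + s = 35 + 46.9350 = 81.9350
θ=354.2°: R = R0 + s = 35 + 0.0976 = 35.0976

θ=247.5°: 81.9350
θ=354.2°: 35.0976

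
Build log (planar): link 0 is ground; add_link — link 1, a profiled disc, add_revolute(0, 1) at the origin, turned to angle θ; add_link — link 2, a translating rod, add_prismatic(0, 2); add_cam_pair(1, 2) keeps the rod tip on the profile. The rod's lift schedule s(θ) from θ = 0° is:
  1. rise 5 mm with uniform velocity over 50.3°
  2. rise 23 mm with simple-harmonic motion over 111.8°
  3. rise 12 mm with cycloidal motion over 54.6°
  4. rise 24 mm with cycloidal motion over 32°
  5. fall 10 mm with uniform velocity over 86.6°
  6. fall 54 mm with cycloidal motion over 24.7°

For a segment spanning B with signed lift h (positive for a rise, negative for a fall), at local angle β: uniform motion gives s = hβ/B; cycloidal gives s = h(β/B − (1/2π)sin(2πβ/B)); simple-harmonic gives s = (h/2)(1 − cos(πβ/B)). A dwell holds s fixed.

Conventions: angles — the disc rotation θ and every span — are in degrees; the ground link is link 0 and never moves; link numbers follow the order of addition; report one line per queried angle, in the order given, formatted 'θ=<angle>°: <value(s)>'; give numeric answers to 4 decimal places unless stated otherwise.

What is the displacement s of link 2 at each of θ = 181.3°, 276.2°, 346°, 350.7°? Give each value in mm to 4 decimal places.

seg 1 [0°–50.3°] uniform, h=5: full span → s += 5 → s = 5.0000
seg 2 [50.3°–162.1°] simple-harmonic, h=23: full span → s += 23 → s = 28.0000
seg 3 [162.1°–216.7°] cycloidal, h=12: θ=181.3° here. β=19.2, B=54.6. 12·(0.3516 − sin(2π·0.3516)/(2π)) = 2.6864 → s = 30.6864
seg 3 [162.1°–216.7°] cycloidal, h=12: full span → s += 12 → s = 40.0000
seg 4 [216.7°–248.7°] cycloidal, h=24: full span → s += 24 → s = 64.0000
seg 5 [248.7°–335.3°] uniform, h=-10: θ=276.2° here. β=27.5, B=86.6. -10·27.5/86.6 = -3.1755 → s = 60.8245
seg 5 [248.7°–335.3°] uniform, h=-10: full span → s += -10 → s = 54.0000
seg 6 [335.3°–360°] cycloidal, h=-54: θ=346° here. β=10.7, B=24.7. -54·(0.4332 − sin(2π·0.4332)/(2π)) = -19.8904 → s = 34.1096
seg 6 [335.3°–360°] cycloidal, h=-54: θ=350.7° here. β=15.4, B=24.7. -54·(0.6235 − sin(2π·0.6235)/(2π)) = -39.6869 → s = 14.3131

θ=181.3°: 30.6864
θ=276.2°: 60.8245
θ=346°: 34.1096
θ=350.7°: 14.3131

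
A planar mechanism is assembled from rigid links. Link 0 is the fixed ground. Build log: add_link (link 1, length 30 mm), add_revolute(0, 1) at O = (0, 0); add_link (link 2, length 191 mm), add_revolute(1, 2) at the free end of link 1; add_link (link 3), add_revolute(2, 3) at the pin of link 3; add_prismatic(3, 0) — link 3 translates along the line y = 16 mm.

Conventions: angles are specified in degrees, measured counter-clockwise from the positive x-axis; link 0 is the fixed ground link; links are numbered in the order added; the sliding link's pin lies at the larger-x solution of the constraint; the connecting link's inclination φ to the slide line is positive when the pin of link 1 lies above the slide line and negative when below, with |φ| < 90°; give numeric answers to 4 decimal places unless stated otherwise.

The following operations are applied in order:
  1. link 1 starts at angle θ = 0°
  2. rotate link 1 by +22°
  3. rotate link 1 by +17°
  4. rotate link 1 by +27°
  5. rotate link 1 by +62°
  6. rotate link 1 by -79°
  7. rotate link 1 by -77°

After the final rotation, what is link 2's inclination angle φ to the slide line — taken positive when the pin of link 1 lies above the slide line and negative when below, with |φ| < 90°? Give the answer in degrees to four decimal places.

geometry: r = 30 mm, L = 191 mm, e = 16 mm; θ starts at 0°
rotate link 1 by +22°: θ ← 0° +22° = 22°
rotate link 1 by +17°: θ ← 22° +17° = 39°
rotate link 1 by +27°: θ ← 39° +27° = 66°
rotate link 1 by +62°: θ ← 66° +62° = 128°
rotate link 1 by -79°: θ ← 128° -79° = 49°
rotate link 1 by -77°: θ ← 49° -77° = -28°
h = r sin θ − e = -14.084147 − 16 = -30.084147
sin φ = h / L = -30.084147 / 191 = -0.15750862
φ = arcsin(-0.15750862) = -9.062317°

-9.0623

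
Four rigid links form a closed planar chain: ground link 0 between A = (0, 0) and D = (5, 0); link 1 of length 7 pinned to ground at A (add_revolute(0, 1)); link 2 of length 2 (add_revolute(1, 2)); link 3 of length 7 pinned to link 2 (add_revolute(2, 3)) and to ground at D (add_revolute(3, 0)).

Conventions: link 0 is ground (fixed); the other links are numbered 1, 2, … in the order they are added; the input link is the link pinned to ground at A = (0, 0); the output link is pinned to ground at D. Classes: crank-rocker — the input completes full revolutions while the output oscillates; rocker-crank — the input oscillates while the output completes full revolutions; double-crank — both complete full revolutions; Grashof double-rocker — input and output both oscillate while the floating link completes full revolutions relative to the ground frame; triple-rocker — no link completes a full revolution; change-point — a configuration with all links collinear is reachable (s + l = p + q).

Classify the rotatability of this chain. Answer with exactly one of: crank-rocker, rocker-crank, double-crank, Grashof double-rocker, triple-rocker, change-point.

lengths: ground=5, input=7, coupler=2, output=7
sorted: s=2 (shortest), l=7 (longest), p+q=12
s + l = 9 vs p + q = 12
s + l < p + q (Grashof) with shortest = coupler link → Grashof double-rocker

Grashof double-rocker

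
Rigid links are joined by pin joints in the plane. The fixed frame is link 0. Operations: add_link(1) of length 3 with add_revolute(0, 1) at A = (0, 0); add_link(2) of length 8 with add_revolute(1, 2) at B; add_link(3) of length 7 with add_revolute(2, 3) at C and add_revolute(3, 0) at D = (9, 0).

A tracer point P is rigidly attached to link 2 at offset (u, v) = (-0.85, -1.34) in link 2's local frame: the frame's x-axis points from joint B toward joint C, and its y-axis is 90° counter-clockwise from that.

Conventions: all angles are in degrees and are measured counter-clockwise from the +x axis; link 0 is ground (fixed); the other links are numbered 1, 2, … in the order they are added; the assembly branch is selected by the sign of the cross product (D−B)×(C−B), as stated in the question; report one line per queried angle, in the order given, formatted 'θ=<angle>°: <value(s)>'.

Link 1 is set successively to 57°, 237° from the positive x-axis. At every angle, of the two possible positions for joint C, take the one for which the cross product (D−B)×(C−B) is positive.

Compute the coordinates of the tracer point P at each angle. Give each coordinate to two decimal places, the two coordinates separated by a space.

A=(0,0), D=(9.00,0)
θ=57°: B = A + 3.00·(cos57°, sin57°) = (1.6339, 2.5160)
θ=57°: |BD| = 7.7839
θ=57°: circle(B,8.00) ∩ circle(D,7.00): a=4.8555, h=6.3580
θ=57°:   candidates: C₊=(8.2839,6.9633) cross=49.490; C₋=(4.1737,-5.0701) cross=-49.490
θ=57°:   branch + wants cross > 0 → take C=(8.2839,6.9633) (cross=49.490)
θ=57°: ex = (C−B)/|BC| = (0.8312,0.5559); ey = (-0.5559,0.8312)
θ=57°: P = B + -0.85·ex + -1.34·ey = (1.6723,0.9296)
θ=237°: B = A + 3.00·(cos237°, sin237°) = (-1.6339, -2.5160)
θ=237°: |BD| = 10.9275
θ=237°: circle(B,8.00) ∩ circle(D,7.00): a=6.1501, h=5.1163
θ=237°:   candidates: C₊=(3.1729,3.8788) cross=55.908; C₋=(5.5289,-6.0788) cross=-55.908
θ=237°:   branch + wants cross > 0 → take C=(3.1729,3.8788) (cross=55.908)
θ=237°: ex = (C−B)/|BC| = (0.6009,0.7994); ey = (-0.7994,0.6009)
θ=237°: P = B + -0.85·ex + -1.34·ey = (-1.0735,-4.0006)

θ=57°: 1.67 0.93
θ=237°: -1.07 -4.00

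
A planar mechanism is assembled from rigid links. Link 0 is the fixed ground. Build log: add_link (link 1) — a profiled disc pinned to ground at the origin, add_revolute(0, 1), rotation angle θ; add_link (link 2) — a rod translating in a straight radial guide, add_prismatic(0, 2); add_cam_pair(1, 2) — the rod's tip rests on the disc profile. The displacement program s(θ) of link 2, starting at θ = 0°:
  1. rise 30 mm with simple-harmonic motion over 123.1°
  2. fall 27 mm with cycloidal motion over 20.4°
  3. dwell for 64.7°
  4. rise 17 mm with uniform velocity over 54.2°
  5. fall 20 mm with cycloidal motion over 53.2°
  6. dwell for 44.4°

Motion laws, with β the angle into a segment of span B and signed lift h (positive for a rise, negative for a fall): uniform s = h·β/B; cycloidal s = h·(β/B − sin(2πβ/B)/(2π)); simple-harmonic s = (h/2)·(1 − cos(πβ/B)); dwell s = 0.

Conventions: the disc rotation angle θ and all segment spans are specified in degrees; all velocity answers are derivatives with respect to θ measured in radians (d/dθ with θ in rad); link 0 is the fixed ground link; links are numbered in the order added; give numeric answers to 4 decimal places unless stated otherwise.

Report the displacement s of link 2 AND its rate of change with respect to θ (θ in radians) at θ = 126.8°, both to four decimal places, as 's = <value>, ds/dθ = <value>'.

seg 1 [0°–123.1°] simple-harmonic, h=30: full span → s += 30 → s = 30.0000
seg 2 [123.1°–143.5°] cycloidal, h=-27: θ=126.8° here. β=3.7, B=20.4. -27·(0.1814 − sin(2π·0.1814)/(2π)) = -0.9932 → s = 29.0068
velocity in seg [123.1°–143.5°] (cycloidal), θ in radians: β = 3.7° = 0.0646 rad, B = 20.4° = 0.3560 rad; ds/dθ = (h/B)(1 − cos(2πβ/B)) = ((-27)/0.3560)(1 − cos(2π·0.1814)) = -44.137609 mm/rad

s = 29.0068, ds/dθ = -44.1376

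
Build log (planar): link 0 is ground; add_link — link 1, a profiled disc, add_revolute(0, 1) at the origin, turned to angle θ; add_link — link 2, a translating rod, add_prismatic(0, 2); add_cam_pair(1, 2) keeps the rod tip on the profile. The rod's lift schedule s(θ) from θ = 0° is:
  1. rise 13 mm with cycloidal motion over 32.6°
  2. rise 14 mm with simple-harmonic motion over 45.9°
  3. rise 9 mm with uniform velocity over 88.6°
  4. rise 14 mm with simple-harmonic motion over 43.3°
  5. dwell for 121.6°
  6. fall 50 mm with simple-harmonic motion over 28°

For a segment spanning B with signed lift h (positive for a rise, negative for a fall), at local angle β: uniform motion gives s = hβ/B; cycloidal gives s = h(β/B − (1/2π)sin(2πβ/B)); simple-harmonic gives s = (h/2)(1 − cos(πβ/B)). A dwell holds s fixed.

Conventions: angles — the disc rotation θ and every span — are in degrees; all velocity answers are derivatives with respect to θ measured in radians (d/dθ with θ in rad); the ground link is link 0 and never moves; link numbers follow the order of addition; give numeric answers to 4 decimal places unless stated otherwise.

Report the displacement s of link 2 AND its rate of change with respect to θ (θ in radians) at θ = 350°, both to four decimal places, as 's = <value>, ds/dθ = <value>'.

seg 1 [0°–32.6°] cycloidal, h=13: full span → s += 13 → s = 13.0000
seg 2 [32.6°–78.5°] simple-harmonic, h=14: full span → s += 14 → s = 27.0000
seg 3 [78.5°–167.1°] uniform, h=9: full span → s += 9 → s = 36.0000
seg 4 [167.1°–210.4°] simple-harmonic, h=14: full span → s += 14 → s = 50.0000
seg 5 [210.4°–332°] dwell: s stays 50.0000
seg 6 [332°–360°] simple-harmonic, h=-50: θ=350° here. β=18, B=28. -50/2·(1 − cos(π·0.6429)) = -35.8471 → s = 14.1529
velocity in seg [332°–360°] (simple-harmonic), θ in radians: β = 18° = 0.3142 rad, B = 28° = 0.4887 rad; ds/dθ = (πh/(2B)) sin(πβ/B) = (π·(-50)/(2·0.4887)) sin(π·0.6429) = -144.798568 mm/rad

s = 14.1529, ds/dθ = -144.7986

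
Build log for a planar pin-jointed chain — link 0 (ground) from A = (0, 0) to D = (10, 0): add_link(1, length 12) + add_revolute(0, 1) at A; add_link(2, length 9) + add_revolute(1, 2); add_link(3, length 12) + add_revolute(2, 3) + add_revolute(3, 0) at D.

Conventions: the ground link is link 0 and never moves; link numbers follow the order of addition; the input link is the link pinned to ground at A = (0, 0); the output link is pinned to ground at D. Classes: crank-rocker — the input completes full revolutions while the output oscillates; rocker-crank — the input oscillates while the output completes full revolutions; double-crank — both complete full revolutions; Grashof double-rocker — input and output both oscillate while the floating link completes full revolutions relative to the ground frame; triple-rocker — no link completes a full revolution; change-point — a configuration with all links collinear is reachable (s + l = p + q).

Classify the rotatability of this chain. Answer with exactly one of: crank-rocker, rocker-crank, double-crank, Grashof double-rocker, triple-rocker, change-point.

lengths: ground=10, input=12, coupler=9, output=12
sorted: s=9 (shortest), l=12 (longest), p+q=22
s + l = 21 vs p + q = 22
s + l < p + q (Grashof) with shortest = coupler link → Grashof double-rocker

Grashof double-rocker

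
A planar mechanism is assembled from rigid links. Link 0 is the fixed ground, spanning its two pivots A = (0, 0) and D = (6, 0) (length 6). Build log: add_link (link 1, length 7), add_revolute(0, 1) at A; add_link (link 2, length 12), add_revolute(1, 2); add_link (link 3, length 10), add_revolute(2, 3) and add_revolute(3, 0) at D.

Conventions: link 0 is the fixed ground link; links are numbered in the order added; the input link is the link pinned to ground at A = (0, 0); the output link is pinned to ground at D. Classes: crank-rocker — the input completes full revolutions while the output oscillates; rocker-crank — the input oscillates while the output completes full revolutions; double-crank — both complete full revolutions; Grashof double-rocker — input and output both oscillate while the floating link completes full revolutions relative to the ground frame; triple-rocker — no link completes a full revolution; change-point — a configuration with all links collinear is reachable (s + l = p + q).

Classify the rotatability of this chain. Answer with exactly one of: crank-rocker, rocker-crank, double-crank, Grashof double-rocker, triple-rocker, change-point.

lengths: ground=6, input=7, coupler=12, output=10
sorted: s=6 (shortest), l=12 (longest), p+q=17
s + l = 18 vs p + q = 17
s + l > p + q → non-Grashof → no link fully rotates → triple-rocker

triple-rocker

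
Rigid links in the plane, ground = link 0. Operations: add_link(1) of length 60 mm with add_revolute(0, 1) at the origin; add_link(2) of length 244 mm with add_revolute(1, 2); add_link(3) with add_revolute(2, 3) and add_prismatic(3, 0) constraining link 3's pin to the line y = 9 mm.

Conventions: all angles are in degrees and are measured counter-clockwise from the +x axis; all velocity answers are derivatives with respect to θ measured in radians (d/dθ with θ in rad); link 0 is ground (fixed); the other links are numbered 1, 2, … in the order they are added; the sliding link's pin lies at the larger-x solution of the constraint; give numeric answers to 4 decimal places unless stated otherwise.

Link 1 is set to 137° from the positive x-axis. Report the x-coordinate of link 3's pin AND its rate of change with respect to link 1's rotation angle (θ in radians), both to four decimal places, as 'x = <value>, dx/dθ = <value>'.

geometry: r = 60 mm, L = 244 mm, e = 9 mm
crank pin P = (r cos θ, r sin θ) = (-43.881222, 40.919902)
h = r sin θ − e = 40.919902 − 9 = 31.919902
x = r cos θ + √(L² − h²) = -43.881222 + 241.903121 = 198.021899
dx/dθ = −r sin θ − h·r cos θ/√(L² − h²) (θ in radians; h = 31.919902) = -35.129632

x = 198.0219, dx/dθ = -35.1296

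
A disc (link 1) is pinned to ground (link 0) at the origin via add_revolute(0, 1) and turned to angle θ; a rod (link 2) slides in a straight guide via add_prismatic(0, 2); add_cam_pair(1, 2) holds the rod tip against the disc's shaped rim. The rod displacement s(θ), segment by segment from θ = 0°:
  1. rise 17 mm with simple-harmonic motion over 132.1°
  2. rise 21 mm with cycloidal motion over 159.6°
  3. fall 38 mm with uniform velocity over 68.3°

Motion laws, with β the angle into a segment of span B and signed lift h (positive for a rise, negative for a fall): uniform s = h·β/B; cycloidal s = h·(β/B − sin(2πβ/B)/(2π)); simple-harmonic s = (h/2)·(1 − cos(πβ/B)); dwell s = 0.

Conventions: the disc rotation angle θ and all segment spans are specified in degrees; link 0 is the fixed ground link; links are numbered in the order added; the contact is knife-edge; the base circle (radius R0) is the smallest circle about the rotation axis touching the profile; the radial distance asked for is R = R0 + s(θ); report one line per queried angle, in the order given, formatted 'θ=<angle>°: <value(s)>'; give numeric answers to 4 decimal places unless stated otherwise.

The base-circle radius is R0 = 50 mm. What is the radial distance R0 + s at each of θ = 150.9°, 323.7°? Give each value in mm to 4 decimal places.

segment 1 (0° to 132.1°, simple-harmonic, h = 17) is passed completely: s = 0.0000 + (17) = 17.0000
θ = 150.9° falls in segment 2 (132.1° to 291.7°, cycloidal, h = 21): β = 150.9 − 132.1 = 18.8°, B = 159.6°; Δs = 21·(0.1178 − sin(2π·0.1178)/(2π)) = 0.2197; s = 17.0000 + 0.2197 = 17.2197
segment 2 (132.1° to 291.7°, cycloidal, h = 21) is passed completely: s = 17.0000 + (21) = 38.0000
θ = 323.7° falls in segment 3 (291.7° to 360°, uniform, h = -38): β = 323.7 − 291.7 = 32°, B = 68.3°; Δs = -38·32/68.3 = -17.8038; s = 38.0000 − 17.8038 = 20.1962
θ=150.9°: R = R0 + s = 50 + 17.2197 = 67.2197
θ=323.7°: R = R0 + s = 50 + 20.1962 = 70.1962

θ=150.9°: 67.2197
θ=323.7°: 70.1962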